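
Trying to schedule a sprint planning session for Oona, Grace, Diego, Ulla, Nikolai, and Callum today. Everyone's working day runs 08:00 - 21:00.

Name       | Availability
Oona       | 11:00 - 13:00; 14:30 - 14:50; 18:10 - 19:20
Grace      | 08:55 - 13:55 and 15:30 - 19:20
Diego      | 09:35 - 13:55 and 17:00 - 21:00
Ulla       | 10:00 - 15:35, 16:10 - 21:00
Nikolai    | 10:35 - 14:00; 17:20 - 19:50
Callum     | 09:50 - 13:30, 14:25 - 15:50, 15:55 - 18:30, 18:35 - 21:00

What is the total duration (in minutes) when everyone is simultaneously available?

Oona ∩ Grace: 11:00-13:00, 18:10-19:20.
Oona ∩ Grace ∩ Diego: 11:00-13:00, 18:10-19:20.
Oona ∩ Grace ∩ Diego ∩ Ulla: 11:00-13:00, 18:10-19:20.
Oona ∩ Grace ∩ Diego ∩ Ulla ∩ Nikolai: 11:00-13:00, 18:10-19:20.
Oona ∩ Grace ∩ Diego ∩ Ulla ∩ Nikolai ∩ Callum: 11:00-13:00, 18:10-18:30, 18:35-19:20.
Summing the common windows: 120 + 20 + 45 = 185 minutes.

185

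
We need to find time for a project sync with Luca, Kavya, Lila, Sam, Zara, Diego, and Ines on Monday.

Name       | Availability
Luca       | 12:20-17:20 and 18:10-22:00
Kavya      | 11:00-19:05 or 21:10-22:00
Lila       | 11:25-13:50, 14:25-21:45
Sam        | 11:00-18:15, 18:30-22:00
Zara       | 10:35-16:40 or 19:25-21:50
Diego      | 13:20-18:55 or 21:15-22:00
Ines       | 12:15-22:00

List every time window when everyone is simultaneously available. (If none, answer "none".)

Luca ∩ Kavya: 12:20-17:20, 18:10-19:05, 21:10-22:00.
Luca ∩ Kavya ∩ Lila: 12:20-13:50, 14:25-17:20, 18:10-19:05, 21:10-21:45.
Luca ∩ Kavya ∩ Lila ∩ Sam: 12:20-13:50, 14:25-17:20, 18:10-18:15, 18:30-19:05, 21:10-21:45.
Luca ∩ Kavya ∩ Lila ∩ Sam ∩ Zara: 12:20-13:50, 14:25-16:40, 21:10-21:45.
Luca ∩ Kavya ∩ Lila ∩ Sam ∩ Zara ∩ Diego: 13:20-13:50, 14:25-16:40, 21:15-21:45.
Luca ∩ Kavya ∩ Lila ∩ Sam ∩ Zara ∩ Diego ∩ Ines: 13:20-13:50, 14:25-16:40, 21:15-21:45.

13:20-13:50, 14:25-16:40, 21:15-21:45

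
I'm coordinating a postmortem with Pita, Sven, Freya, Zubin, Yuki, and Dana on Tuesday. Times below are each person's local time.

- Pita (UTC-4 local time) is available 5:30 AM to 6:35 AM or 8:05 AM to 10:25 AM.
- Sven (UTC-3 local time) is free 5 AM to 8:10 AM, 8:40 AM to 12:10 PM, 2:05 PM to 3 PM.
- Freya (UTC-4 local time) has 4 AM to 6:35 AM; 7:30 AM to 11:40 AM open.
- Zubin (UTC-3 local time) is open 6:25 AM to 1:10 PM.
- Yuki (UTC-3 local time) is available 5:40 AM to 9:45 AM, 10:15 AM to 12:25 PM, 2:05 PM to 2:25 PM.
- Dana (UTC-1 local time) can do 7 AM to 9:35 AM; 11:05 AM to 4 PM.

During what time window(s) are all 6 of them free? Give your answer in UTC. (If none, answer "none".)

09:30-10:35, 12:05-12:45, 13:15-14:25

Pita in UTC: 09:30-10:35, 12:05-14:25 (add 4h to convert from UTC-4).
Sven in UTC: 08:00-11:10, 11:40-15:10, 17:05-18:00 (add 3h to convert from UTC-3).
Freya in UTC: 08:00-10:35, 11:30-15:40 (add 4h to convert from UTC-4).
Zubin in UTC: 09:25-16:10 (add 3h to convert from UTC-3).
Yuki in UTC: 08:40-12:45, 13:15-15:25, 17:05-17:25 (add 3h to convert from UTC-3).
Dana in UTC: 08:00-10:35, 12:05-17:00 (add 1h to convert from UTC-1).
Pita ∩ Sven: 09:30-10:35, 12:05-14:25.
Pita ∩ Sven ∩ Freya: 09:30-10:35, 12:05-14:25.
Pita ∩ Sven ∩ Freya ∩ Zubin: 09:30-10:35, 12:05-14:25.
Pita ∩ Sven ∩ Freya ∩ Zubin ∩ Yuki: 09:30-10:35, 12:05-12:45, 13:15-14:25.
Pita ∩ Sven ∩ Freya ∩ Zubin ∩ Yuki ∩ Dana: 09:30-10:35, 12:05-12:45, 13:15-14:25.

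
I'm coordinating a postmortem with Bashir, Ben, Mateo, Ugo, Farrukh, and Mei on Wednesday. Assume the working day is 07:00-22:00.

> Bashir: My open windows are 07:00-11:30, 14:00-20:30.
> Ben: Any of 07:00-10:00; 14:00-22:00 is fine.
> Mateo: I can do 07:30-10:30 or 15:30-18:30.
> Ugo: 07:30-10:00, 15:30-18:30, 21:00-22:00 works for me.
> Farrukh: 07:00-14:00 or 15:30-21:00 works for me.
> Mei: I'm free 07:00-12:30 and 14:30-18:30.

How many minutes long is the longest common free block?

180

Bashir ∩ Ben: 07:00-10:00, 14:00-20:30.
Bashir ∩ Ben ∩ Mateo: 07:30-10:00, 15:30-18:30.
Bashir ∩ Ben ∩ Mateo ∩ Ugo: 07:30-10:00, 15:30-18:30.
Bashir ∩ Ben ∩ Mateo ∩ Ugo ∩ Farrukh: 07:30-10:00, 15:30-18:30.
Bashir ∩ Ben ∩ Mateo ∩ Ugo ∩ Farrukh ∩ Mei: 07:30-10:00, 15:30-18:30.
Those are the intersection windows.
The longest is 15:30-18:30 at 180 minutes.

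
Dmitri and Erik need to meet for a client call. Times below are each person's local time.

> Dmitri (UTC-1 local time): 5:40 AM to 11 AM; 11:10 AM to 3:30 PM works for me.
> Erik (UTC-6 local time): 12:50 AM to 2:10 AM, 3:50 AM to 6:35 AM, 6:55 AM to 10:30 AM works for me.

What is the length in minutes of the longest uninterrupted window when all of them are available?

Dmitri in UTC: 06:40-12:00, 12:10-16:30 (add 1h to convert from UTC-1).
Erik in UTC: 06:50-08:10, 09:50-12:35, 12:55-16:30 (add 6h to convert from UTC-6).
Dmitri ∩ Erik: 06:50-08:10, 09:50-12:00, 12:10-12:35, 12:55-16:30.
The longest is 12:55-16:30 at 215 minutes.

215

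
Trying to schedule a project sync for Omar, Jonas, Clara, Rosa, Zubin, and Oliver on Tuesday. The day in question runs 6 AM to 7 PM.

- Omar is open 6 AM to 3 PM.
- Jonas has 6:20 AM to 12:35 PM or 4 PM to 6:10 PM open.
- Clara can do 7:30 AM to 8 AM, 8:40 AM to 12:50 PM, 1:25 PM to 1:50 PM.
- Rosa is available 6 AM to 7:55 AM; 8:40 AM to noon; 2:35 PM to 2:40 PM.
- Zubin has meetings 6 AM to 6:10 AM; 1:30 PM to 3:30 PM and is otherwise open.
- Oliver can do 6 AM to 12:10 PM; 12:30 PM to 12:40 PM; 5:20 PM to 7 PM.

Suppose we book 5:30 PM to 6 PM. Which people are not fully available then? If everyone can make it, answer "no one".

Omar free: 06:00-15:00.
Jonas free: 06:20-12:35, 16:00-18:10.
Clara free: 07:30-08:00, 08:40-12:50, 13:25-13:50.
Rosa free: 06:00-07:55, 08:40-12:00, 14:35-14:40.
Zubin free: 06:10-13:30, 15:30-19:00 (invert busy blocks within the working day).
Oliver free: 06:00-12:10, 12:30-12:40, 17:20-19:00.
Omar: not fully free for 17:30-18:00. Jonas: free for 17:30-18:00. Clara: not fully free for 17:30-18:00. Rosa: not fully free for 17:30-18:00. Zubin: free for 17:30-18:00. Oliver: free for 17:30-18:00.

Clara, Omar, Rosa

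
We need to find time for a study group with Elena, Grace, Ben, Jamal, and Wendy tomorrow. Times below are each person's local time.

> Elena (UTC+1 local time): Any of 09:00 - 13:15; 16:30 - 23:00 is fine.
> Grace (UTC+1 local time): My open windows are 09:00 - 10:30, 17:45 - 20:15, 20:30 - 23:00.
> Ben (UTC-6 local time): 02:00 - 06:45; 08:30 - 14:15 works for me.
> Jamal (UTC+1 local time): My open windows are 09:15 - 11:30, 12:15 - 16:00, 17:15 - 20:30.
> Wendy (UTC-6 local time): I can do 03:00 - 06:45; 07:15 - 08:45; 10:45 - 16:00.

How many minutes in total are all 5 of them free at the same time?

Elena in UTC: 08:00-12:15, 15:30-22:00 (subtract 1h to convert from UTC+1).
Grace in UTC: 08:00-09:30, 16:45-19:15, 19:30-22:00 (subtract 1h to convert from UTC+1).
Ben in UTC: 08:00-12:45, 14:30-20:15 (add 6h to convert from UTC-6).
Jamal in UTC: 08:15-10:30, 11:15-15:00, 16:15-19:30 (subtract 1h to convert from UTC+1).
Wendy in UTC: 09:00-12:45, 13:15-14:45, 16:45-22:00 (add 6h to convert from UTC-6).
Elena ∩ Grace: 08:00-09:30, 16:45-19:15, 19:30-22:00.
Elena ∩ Grace ∩ Ben: 08:00-09:30, 16:45-19:15, 19:30-20:15.
Elena ∩ Grace ∩ Ben ∩ Jamal: 08:15-09:30, 16:45-19:15.
Elena ∩ Grace ∩ Ben ∩ Jamal ∩ Wendy: 09:00-09:30, 16:45-19:15.
So the common availability across everyone is 09:00-09:30, 16:45-19:15.
Summing the common windows: 30 + 150 = 180 minutes.

180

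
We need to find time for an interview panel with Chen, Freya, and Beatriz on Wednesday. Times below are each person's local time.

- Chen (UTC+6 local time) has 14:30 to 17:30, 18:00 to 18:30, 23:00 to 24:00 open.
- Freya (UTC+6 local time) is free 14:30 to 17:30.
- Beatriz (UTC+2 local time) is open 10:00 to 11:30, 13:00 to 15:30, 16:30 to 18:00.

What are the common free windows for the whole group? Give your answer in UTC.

Chen in UTC: 08:30-11:30, 12:00-12:30, 17:00-18:00 (subtract 6h to convert from UTC+6).
Freya in UTC: 08:30-11:30 (subtract 6h to convert from UTC+6).
Beatriz in UTC: 08:00-09:30, 11:00-13:30, 14:30-16:00 (subtract 2h to convert from UTC+2).
Chen ∩ Freya: 08:30-11:30.
Chen ∩ Freya ∩ Beatriz: 08:30-09:30, 11:00-11:30.

08:30-09:30, 11:00-11:30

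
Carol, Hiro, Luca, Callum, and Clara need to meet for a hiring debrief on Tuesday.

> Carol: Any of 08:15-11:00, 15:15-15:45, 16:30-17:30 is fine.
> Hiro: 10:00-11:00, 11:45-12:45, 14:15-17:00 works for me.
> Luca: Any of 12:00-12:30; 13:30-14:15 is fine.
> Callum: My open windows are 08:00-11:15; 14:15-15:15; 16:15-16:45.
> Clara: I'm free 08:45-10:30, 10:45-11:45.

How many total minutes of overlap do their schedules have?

Carol ∩ Hiro: 10:00-11:00, 15:15-15:45, 16:30-17:00.
Carol ∩ Hiro ∩ Luca: ∅.
Carol ∩ Hiro ∩ Luca ∩ Callum: ∅.
Carol ∩ Hiro ∩ Luca ∩ Callum ∩ Clara: ∅.
There is no time when everyone is free.
There is no common window, so the total is 0 minutes.

0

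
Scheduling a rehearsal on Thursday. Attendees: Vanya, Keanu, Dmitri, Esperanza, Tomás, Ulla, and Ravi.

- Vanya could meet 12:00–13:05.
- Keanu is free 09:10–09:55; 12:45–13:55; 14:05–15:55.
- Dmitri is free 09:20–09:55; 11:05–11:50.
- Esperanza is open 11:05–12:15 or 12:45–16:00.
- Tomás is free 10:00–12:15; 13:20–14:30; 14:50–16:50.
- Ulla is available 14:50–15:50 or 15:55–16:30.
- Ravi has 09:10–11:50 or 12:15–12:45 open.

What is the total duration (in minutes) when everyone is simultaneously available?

Vanya ∩ Keanu: 12:45-13:05.
Vanya ∩ Keanu ∩ Dmitri: ∅.
Vanya ∩ Keanu ∩ Dmitri ∩ Esperanza: ∅.
Vanya ∩ Keanu ∩ Dmitri ∩ Esperanza ∩ Tomás: ∅.
Vanya ∩ Keanu ∩ Dmitri ∩ Esperanza ∩ Tomás ∩ Ulla: ∅.
Vanya ∩ Keanu ∩ Dmitri ∩ Esperanza ∩ Tomás ∩ Ulla ∩ Ravi: ∅.
There is no time when everyone is free.
There is no common window, so the total is 0 minutes.

0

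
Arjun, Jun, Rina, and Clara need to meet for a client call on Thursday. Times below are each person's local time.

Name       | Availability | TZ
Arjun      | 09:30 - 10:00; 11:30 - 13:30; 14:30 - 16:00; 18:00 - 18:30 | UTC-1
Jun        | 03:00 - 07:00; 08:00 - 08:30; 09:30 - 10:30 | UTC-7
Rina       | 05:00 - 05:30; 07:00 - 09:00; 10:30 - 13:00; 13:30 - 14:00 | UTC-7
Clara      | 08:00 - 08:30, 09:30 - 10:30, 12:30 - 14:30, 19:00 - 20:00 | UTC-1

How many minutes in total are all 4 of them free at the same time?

Arjun in UTC: 10:30-11:00, 12:30-14:30, 15:30-17:00, 19:00-19:30 (add 1h to convert from UTC-1).
Jun in UTC: 10:00-14:00, 15:00-15:30, 16:30-17:30 (add 7h to convert from UTC-7).
Rina in UTC: 12:00-12:30, 14:00-16:00, 17:30-20:00, 20:30-21:00 (add 7h to convert from UTC-7).
Clara in UTC: 09:00-09:30, 10:30-11:30, 13:30-15:30, 20:00-21:00 (add 1h to convert from UTC-1).
Arjun ∩ Jun: 10:30-11:00, 12:30-14:00, 16:30-17:00.
Arjun ∩ Jun ∩ Rina: ∅.
Arjun ∩ Jun ∩ Rina ∩ Clara: ∅.
There is no time when everyone is free.
There is no common window, so the total is 0 minutes.

0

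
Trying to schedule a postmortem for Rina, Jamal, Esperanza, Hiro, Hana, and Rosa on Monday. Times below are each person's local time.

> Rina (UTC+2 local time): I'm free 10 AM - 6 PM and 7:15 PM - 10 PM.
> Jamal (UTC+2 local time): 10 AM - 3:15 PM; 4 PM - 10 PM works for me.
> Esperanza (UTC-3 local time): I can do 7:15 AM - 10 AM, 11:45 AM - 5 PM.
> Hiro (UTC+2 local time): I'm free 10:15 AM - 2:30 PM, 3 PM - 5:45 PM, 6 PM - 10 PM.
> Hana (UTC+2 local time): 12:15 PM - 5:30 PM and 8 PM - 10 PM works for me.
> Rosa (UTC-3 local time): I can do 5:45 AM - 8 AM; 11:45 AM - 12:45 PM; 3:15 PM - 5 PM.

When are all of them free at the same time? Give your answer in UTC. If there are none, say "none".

Rina in UTC: 08:00-16:00, 17:15-20:00 (subtract 2h to convert from UTC+2).
Jamal in UTC: 08:00-13:15, 14:00-20:00 (subtract 2h to convert from UTC+2).
Esperanza in UTC: 10:15-13:00, 14:45-20:00 (add 3h to convert from UTC-3).
Hiro in UTC: 08:15-12:30, 13:00-15:45, 16:00-20:00 (subtract 2h to convert from UTC+2).
Hana in UTC: 10:15-15:30, 18:00-20:00 (subtract 2h to convert from UTC+2).
Rosa in UTC: 08:45-11:00, 14:45-15:45, 18:15-20:00 (add 3h to convert from UTC-3).
Rina ∩ Jamal: 08:00-13:15, 14:00-16:00, 17:15-20:00.
Rina ∩ Jamal ∩ Esperanza: 10:15-13:00, 14:45-16:00, 17:15-20:00.
Rina ∩ Jamal ∩ Esperanza ∩ Hiro: 10:15-12:30, 14:45-15:45, 17:15-20:00.
Rina ∩ Jamal ∩ Esperanza ∩ Hiro ∩ Hana: 10:15-12:30, 14:45-15:30, 18:00-20:00.
Rina ∩ Jamal ∩ Esperanza ∩ Hiro ∩ Hana ∩ Rosa: 10:15-11:00, 14:45-15:30, 18:15-20:00.
Those are the intersection windows.

10:15-11:00, 14:45-15:30, 18:15-20:00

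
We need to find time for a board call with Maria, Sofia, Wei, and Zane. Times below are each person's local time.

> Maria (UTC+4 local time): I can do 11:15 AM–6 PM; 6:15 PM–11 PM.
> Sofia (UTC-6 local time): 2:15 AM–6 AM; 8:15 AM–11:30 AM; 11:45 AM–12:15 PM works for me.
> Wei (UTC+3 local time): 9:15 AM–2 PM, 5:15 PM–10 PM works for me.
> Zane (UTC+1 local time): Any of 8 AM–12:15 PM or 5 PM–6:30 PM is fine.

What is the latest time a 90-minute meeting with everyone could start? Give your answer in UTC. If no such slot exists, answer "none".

16:00

Maria in UTC: 07:15-14:00, 14:15-19:00 (subtract 4h to convert from UTC+4).
Sofia in UTC: 08:15-12:00, 14:15-17:30, 17:45-18:15 (add 6h to convert from UTC-6).
Wei in UTC: 06:15-11:00, 14:15-19:00 (subtract 3h to convert from UTC+3).
Zane in UTC: 07:00-11:15, 16:00-17:30 (subtract 1h to convert from UTC+1).
Maria ∩ Sofia: 08:15-12:00, 14:15-17:30, 17:45-18:15.
Maria ∩ Sofia ∩ Wei: 08:15-11:00, 14:15-17:30, 17:45-18:15.
Maria ∩ Sofia ∩ Wei ∩ Zane: 08:15-11:00, 16:00-17:30.
Those are the intersection windows.
The last common window of at least 90 minutes is 16:00-17:30; a 90-minute meeting can start as late as 16:00 and still end by 17:30.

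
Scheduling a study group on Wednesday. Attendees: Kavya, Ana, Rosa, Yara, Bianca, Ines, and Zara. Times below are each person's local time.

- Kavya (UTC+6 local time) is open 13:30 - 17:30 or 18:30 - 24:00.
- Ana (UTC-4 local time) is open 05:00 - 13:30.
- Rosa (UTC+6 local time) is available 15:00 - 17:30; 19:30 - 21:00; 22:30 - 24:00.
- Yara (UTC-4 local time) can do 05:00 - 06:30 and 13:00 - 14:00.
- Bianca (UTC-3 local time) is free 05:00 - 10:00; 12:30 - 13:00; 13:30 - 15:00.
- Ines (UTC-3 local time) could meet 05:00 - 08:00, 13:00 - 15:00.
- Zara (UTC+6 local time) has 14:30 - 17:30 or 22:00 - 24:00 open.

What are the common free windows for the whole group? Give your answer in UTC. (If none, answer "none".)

Kavya in UTC: 07:30-11:30, 12:30-18:00 (subtract 6h to convert from UTC+6).
Ana in UTC: 09:00-17:30 (add 4h to convert from UTC-4).
Rosa in UTC: 09:00-11:30, 13:30-15:00, 16:30-18:00 (subtract 6h to convert from UTC+6).
Yara in UTC: 09:00-10:30, 17:00-18:00 (add 4h to convert from UTC-4).
Bianca in UTC: 08:00-13:00, 15:30-16:00, 16:30-18:00 (add 3h to convert from UTC-3).
Ines in UTC: 08:00-11:00, 16:00-18:00 (add 3h to convert from UTC-3).
Zara in UTC: 08:30-11:30, 16:00-18:00 (subtract 6h to convert from UTC+6).
Kavya ∩ Ana: 09:00-11:30, 12:30-17:30.
Kavya ∩ Ana ∩ Rosa: 09:00-11:30, 13:30-15:00, 16:30-17:30.
Kavya ∩ Ana ∩ Rosa ∩ Yara: 09:00-10:30, 17:00-17:30.
Kavya ∩ Ana ∩ Rosa ∩ Yara ∩ Bianca: 09:00-10:30, 17:00-17:30.
Kavya ∩ Ana ∩ Rosa ∩ Yara ∩ Bianca ∩ Ines: 09:00-10:30, 17:00-17:30.
Kavya ∩ Ana ∩ Rosa ∩ Yara ∩ Bianca ∩ Ines ∩ Zara: 09:00-10:30, 17:00-17:30.

09:00-10:30, 17:00-17:30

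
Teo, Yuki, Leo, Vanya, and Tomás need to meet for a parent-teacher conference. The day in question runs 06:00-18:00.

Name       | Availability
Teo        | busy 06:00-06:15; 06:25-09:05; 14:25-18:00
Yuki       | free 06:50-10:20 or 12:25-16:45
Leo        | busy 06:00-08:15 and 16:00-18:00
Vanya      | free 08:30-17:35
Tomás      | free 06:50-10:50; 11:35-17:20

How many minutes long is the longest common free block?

120

Teo free: 06:15-06:25, 09:05-14:25 (invert busy blocks within the working day).
Yuki free: 06:50-10:20, 12:25-16:45.
Leo free: 08:15-16:00 (invert busy blocks within the working day).
Vanya free: 08:30-17:35.
Tomás free: 06:50-10:50, 11:35-17:20.
Teo ∩ Yuki: 09:05-10:20, 12:25-14:25.
Teo ∩ Yuki ∩ Leo: 09:05-10:20, 12:25-14:25.
Teo ∩ Yuki ∩ Leo ∩ Vanya: 09:05-10:20, 12:25-14:25.
Teo ∩ Yuki ∩ Leo ∩ Vanya ∩ Tomás: 09:05-10:20, 12:25-14:25.
The longest is 12:25-14:25 at 120 minutes.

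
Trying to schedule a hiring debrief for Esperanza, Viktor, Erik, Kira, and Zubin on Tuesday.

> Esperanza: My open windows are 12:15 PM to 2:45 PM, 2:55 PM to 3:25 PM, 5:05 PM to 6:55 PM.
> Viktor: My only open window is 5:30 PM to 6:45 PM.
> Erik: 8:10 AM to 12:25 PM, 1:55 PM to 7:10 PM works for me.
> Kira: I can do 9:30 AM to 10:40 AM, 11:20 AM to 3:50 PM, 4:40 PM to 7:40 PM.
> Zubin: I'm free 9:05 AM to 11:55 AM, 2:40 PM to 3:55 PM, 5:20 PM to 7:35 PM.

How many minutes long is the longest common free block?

75

Esperanza ∩ Viktor: 17:30-18:45.
Esperanza ∩ Viktor ∩ Erik: 17:30-18:45.
Esperanza ∩ Viktor ∩ Erik ∩ Kira: 17:30-18:45.
Esperanza ∩ Viktor ∩ Erik ∩ Kira ∩ Zubin: 17:30-18:45.
The longest is 17:30-18:45 at 75 minutes.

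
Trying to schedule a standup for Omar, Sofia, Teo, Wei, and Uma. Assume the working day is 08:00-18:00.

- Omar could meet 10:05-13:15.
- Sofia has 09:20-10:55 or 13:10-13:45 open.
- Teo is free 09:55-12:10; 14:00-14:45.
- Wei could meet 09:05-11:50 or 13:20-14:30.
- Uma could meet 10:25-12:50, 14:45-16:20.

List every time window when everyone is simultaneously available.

10:25-10:55

Omar ∩ Sofia: 10:05-10:55, 13:10-13:15.
Omar ∩ Sofia ∩ Teo: 10:05-10:55.
Omar ∩ Sofia ∩ Teo ∩ Wei: 10:05-10:55.
Omar ∩ Sofia ∩ Teo ∩ Wei ∩ Uma: 10:25-10:55.
Those are the intersection windows.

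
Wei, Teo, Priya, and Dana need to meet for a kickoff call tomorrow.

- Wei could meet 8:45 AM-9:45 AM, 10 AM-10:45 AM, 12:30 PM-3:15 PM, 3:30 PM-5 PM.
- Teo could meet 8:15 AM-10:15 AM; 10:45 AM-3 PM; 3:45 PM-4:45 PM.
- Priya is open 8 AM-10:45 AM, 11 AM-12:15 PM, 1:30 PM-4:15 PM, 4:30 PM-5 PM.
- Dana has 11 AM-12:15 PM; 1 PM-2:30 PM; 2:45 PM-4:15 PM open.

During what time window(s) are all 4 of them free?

Wei ∩ Teo: 08:45-09:45, 10:00-10:15, 12:30-15:00, 15:45-16:45.
Wei ∩ Teo ∩ Priya: 08:45-09:45, 10:00-10:15, 13:30-15:00, 15:45-16:15, 16:30-16:45.
Wei ∩ Teo ∩ Priya ∩ Dana: 13:30-14:30, 14:45-15:00, 15:45-16:15.

13:30-14:30, 14:45-15:00, 15:45-16:15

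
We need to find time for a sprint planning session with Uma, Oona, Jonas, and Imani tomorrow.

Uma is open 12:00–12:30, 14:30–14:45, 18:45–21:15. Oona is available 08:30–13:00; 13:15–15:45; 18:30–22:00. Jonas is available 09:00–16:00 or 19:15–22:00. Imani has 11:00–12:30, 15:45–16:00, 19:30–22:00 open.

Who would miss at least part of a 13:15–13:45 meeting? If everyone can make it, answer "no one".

Imani, Uma

Uma: not fully free for 13:15-13:45. Oona: free for 13:15-13:45. Jonas: free for 13:15-13:45. Imani: not fully free for 13:15-13:45.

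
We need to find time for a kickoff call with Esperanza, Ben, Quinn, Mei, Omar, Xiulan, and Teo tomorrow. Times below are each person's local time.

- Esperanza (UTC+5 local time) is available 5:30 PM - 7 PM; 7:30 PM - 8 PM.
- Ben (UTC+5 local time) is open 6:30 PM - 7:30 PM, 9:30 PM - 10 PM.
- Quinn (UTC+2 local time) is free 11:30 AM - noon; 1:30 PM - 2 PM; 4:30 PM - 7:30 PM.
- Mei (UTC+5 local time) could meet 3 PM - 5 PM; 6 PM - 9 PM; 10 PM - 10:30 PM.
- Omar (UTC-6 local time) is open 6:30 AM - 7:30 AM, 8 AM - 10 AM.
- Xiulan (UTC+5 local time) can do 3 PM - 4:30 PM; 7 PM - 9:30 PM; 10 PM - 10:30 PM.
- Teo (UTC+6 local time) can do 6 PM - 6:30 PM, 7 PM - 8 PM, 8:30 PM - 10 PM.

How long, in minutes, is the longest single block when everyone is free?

Esperanza in UTC: 12:30-14:00, 14:30-15:00 (subtract 5h to convert from UTC+5).
Ben in UTC: 13:30-14:30, 16:30-17:00 (subtract 5h to convert from UTC+5).
Quinn in UTC: 09:30-10:00, 11:30-12:00, 14:30-17:30 (subtract 2h to convert from UTC+2).
Mei in UTC: 10:00-12:00, 13:00-16:00, 17:00-17:30 (subtract 5h to convert from UTC+5).
Omar in UTC: 12:30-13:30, 14:00-16:00 (add 6h to convert from UTC-6).
Xiulan in UTC: 10:00-11:30, 14:00-16:30, 17:00-17:30 (subtract 5h to convert from UTC+5).
Teo in UTC: 12:00-12:30, 13:00-14:00, 14:30-16:00 (subtract 6h to convert from UTC+6).
Esperanza ∩ Ben: 13:30-14:00.
Esperanza ∩ Ben ∩ Quinn: ∅.
Esperanza ∩ Ben ∩ Quinn ∩ Mei: ∅.
Esperanza ∩ Ben ∩ Quinn ∩ Mei ∩ Omar: ∅.
Esperanza ∩ Ben ∩ Quinn ∩ Mei ∩ Omar ∩ Xiulan: ∅.
Esperanza ∩ Ben ∩ Quinn ∩ Mei ∩ Omar ∩ Xiulan ∩ Teo: ∅.
There is no time when everyone is free.
No common window exists, so the longest block is 0 minutes.

0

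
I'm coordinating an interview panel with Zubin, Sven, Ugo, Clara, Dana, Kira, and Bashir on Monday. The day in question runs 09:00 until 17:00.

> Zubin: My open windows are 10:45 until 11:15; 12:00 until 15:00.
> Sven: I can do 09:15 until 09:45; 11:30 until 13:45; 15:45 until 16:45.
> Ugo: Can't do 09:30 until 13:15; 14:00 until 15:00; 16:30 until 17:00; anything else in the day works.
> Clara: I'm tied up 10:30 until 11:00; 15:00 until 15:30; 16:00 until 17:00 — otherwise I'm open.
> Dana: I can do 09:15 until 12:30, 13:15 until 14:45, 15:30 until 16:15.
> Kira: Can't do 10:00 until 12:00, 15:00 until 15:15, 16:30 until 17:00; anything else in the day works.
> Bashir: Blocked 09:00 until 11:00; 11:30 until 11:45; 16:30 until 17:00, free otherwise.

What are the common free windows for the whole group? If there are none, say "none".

13:15-13:45

Zubin free: 10:45-11:15, 12:00-15:00.
Sven free: 09:15-09:45, 11:30-13:45, 15:45-16:45.
Ugo free: 09:00-09:30, 13:15-14:00, 15:00-16:30 (invert busy blocks within the working day).
Clara free: 09:00-10:30, 11:00-15:00, 15:30-16:00 (invert busy blocks within the working day).
Dana free: 09:15-12:30, 13:15-14:45, 15:30-16:15.
Kira free: 09:00-10:00, 12:00-15:00, 15:15-16:30 (invert busy blocks within the working day).
Bashir free: 11:00-11:30, 11:45-16:30 (invert busy blocks within the working day).
Zubin ∩ Sven: 12:00-13:45.
Zubin ∩ Sven ∩ Ugo: 13:15-13:45.
Zubin ∩ Sven ∩ Ugo ∩ Clara: 13:15-13:45.
Zubin ∩ Sven ∩ Ugo ∩ Clara ∩ Dana: 13:15-13:45.
Zubin ∩ Sven ∩ Ugo ∩ Clara ∩ Dana ∩ Kira: 13:15-13:45.
Zubin ∩ Sven ∩ Ugo ∩ Clara ∩ Dana ∩ Kira ∩ Bashir: 13:15-13:45.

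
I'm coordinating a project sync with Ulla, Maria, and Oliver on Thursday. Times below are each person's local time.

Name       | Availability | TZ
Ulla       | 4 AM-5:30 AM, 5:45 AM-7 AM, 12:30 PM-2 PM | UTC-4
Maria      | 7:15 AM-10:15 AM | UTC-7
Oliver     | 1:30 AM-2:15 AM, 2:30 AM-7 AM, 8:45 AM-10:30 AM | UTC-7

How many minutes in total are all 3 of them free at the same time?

45

Ulla in UTC: 08:00-09:30, 09:45-11:00, 16:30-18:00 (add 4h to convert from UTC-4).
Maria in UTC: 14:15-17:15 (add 7h to convert from UTC-7).
Oliver in UTC: 08:30-09:15, 09:30-14:00, 15:45-17:30 (add 7h to convert from UTC-7).
Ulla ∩ Maria: 16:30-17:15.
Ulla ∩ Maria ∩ Oliver: 16:30-17:15.
That's a single block of 45 minutes.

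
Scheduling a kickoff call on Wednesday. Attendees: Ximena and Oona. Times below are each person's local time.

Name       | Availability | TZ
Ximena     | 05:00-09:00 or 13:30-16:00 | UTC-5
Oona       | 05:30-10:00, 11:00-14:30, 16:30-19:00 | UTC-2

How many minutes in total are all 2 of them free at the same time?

Ximena in UTC: 10:00-14:00, 18:30-21:00 (add 5h to convert from UTC-5).
Oona in UTC: 07:30-12:00, 13:00-16:30, 18:30-21:00 (add 2h to convert from UTC-2).
Ximena ∩ Oona: 10:00-12:00, 13:00-14:00, 18:30-21:00.
Those are the intersection windows.
Summing the common windows: 120 + 60 + 150 = 330 minutes.

330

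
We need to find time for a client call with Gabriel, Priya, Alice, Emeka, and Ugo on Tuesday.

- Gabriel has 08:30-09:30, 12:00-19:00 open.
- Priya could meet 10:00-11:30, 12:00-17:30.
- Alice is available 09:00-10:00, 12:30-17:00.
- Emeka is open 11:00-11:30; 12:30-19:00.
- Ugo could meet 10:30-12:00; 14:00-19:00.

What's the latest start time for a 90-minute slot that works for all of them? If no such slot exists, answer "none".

Gabriel ∩ Priya: 12:00-17:30.
Gabriel ∩ Priya ∩ Alice: 12:30-17:00.
Gabriel ∩ Priya ∩ Alice ∩ Emeka: 12:30-17:00.
Gabriel ∩ Priya ∩ Alice ∩ Emeka ∩ Ugo: 14:00-17:00.
Those are the intersection windows.
The last common window of at least 90 minutes is 14:00-17:00; a 90-minute meeting can start as late as 15:30 and still end by 17:00.

15:30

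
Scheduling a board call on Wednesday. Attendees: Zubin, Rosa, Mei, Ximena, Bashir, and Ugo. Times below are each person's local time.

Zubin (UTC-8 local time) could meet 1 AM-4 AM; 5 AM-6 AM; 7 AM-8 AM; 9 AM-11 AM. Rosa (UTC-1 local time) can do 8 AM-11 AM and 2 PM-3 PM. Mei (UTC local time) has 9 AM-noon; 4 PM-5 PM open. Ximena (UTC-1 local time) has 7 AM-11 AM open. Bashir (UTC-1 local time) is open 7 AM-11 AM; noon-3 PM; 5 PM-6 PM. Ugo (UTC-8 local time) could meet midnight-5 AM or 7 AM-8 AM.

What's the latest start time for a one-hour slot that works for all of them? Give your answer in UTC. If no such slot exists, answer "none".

11:00

Zubin in UTC: 09:00-12:00, 13:00-14:00, 15:00-16:00, 17:00-19:00 (add 8h to convert from UTC-8).
Rosa in UTC: 09:00-12:00, 15:00-16:00 (add 1h to convert from UTC-1).
Mei in UTC: 09:00-12:00, 16:00-17:00.
Ximena in UTC: 08:00-12:00 (add 1h to convert from UTC-1).
Bashir in UTC: 08:00-12:00, 13:00-16:00, 18:00-19:00 (add 1h to convert from UTC-1).
Ugo in UTC: 08:00-13:00, 15:00-16:00 (add 8h to convert from UTC-8).
Zubin ∩ Rosa: 09:00-12:00, 15:00-16:00.
Zubin ∩ Rosa ∩ Mei: 09:00-12:00.
Zubin ∩ Rosa ∩ Mei ∩ Ximena: 09:00-12:00.
Zubin ∩ Rosa ∩ Mei ∩ Ximena ∩ Bashir: 09:00-12:00.
Zubin ∩ Rosa ∩ Mei ∩ Ximena ∩ Bashir ∩ Ugo: 09:00-12:00.
The last common window of at least 60 minutes is 09:00-12:00; a 60-minute meeting can start as late as 11:00 and still end by 12:00.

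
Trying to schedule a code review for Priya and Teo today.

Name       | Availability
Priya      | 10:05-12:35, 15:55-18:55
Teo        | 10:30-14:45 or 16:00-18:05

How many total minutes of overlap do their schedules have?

250

Priya ∩ Teo: 10:30-12:35, 16:00-18:05.
Summing the common windows: 125 + 125 = 250 minutes.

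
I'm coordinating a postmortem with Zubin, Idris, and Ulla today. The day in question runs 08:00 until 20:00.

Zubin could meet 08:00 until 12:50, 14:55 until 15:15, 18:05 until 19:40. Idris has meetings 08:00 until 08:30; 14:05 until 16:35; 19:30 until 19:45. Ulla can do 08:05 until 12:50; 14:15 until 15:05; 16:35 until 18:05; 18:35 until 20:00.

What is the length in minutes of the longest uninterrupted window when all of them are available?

Zubin free: 08:00-12:50, 14:55-15:15, 18:05-19:40.
Idris free: 08:30-14:05, 16:35-19:30, 19:45-20:00 (invert busy blocks within the working day).
Ulla free: 08:05-12:50, 14:15-15:05, 16:35-18:05, 18:35-20:00.
Zubin ∩ Idris: 08:30-12:50, 18:05-19:30.
Zubin ∩ Idris ∩ Ulla: 08:30-12:50, 18:35-19:30.
The longest is 08:30-12:50 at 260 minutes.

260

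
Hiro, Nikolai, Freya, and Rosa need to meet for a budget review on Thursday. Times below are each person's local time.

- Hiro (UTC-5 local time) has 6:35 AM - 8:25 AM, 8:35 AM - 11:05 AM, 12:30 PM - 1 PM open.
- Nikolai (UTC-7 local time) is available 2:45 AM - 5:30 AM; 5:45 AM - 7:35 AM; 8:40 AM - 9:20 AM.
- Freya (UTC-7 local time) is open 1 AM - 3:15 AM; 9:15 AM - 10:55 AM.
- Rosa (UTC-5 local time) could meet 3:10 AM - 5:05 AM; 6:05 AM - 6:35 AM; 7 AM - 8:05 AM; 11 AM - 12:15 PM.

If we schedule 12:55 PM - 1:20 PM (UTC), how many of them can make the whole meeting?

2

Hiro in UTC: 11:35-13:25, 13:35-16:05, 17:30-18:00 (add 5h to convert from UTC-5).
Nikolai in UTC: 09:45-12:30, 12:45-14:35, 15:40-16:20 (add 7h to convert from UTC-7).
Freya in UTC: 08:00-10:15, 16:15-17:55 (add 7h to convert from UTC-7).
Rosa in UTC: 08:10-10:05, 11:05-11:35, 12:00-13:05, 16:00-17:15 (add 5h to convert from UTC-5).
Hiro and Nikolai can make the full 12:55-13:20 slot — that's 2.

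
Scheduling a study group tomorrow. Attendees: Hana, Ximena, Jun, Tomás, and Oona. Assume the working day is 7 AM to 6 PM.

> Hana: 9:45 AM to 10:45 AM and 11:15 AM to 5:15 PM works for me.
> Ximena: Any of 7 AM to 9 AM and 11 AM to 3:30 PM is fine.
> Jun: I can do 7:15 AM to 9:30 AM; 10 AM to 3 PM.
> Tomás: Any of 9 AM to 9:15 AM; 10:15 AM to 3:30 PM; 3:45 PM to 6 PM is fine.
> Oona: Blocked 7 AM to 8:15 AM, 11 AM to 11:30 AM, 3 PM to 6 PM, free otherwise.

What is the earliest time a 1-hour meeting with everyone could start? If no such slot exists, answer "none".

Hana free: 09:45-10:45, 11:15-17:15.
Ximena free: 07:00-09:00, 11:00-15:30.
Jun free: 07:15-09:30, 10:00-15:00.
Tomás free: 09:00-09:15, 10:15-15:30, 15:45-18:00.
Oona free: 08:15-11:00, 11:30-15:00 (invert busy blocks within the working day).
Hana ∩ Ximena: 11:15-15:30.
Hana ∩ Ximena ∩ Jun: 11:15-15:00.
Hana ∩ Ximena ∩ Jun ∩ Tomás: 11:15-15:00.
Hana ∩ Ximena ∩ Jun ∩ Tomás ∩ Oona: 11:30-15:00.
The first common window of at least 60 minutes is 11:30-15:00, so the earliest start is 11:30.

11:30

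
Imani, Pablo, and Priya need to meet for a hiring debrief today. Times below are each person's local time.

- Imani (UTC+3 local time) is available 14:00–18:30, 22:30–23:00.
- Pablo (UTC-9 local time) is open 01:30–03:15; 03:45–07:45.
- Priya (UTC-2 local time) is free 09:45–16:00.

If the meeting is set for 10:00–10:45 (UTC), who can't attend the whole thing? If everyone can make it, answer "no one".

Imani in UTC: 11:00-15:30, 19:30-20:00 (subtract 3h to convert from UTC+3).
Pablo in UTC: 10:30-12:15, 12:45-16:45 (add 9h to convert from UTC-9).
Priya in UTC: 11:45-18:00 (add 2h to convert from UTC-2).
Imani: not fully free for 10:00-10:45. Pablo: not fully free for 10:00-10:45. Priya: not fully free for 10:00-10:45.

Imani, Pablo, Priya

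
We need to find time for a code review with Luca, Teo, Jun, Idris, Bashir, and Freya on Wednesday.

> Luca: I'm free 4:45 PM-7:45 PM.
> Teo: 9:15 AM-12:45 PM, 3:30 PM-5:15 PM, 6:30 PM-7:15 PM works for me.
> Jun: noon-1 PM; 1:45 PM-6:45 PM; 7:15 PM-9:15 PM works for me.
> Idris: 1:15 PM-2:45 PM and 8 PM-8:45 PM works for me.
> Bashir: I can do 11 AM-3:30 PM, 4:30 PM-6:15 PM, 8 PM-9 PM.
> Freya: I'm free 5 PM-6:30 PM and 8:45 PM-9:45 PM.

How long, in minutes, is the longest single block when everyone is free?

0

Luca ∩ Teo: 16:45-17:15, 18:30-19:15.
Luca ∩ Teo ∩ Jun: 16:45-17:15, 18:30-18:45.
Luca ∩ Teo ∩ Jun ∩ Idris: ∅.
Luca ∩ Teo ∩ Jun ∩ Idris ∩ Bashir: ∅.
Luca ∩ Teo ∩ Jun ∩ Idris ∩ Bashir ∩ Freya: ∅.
There is no time when everyone is free.
No common window exists, so the longest block is 0 minutes.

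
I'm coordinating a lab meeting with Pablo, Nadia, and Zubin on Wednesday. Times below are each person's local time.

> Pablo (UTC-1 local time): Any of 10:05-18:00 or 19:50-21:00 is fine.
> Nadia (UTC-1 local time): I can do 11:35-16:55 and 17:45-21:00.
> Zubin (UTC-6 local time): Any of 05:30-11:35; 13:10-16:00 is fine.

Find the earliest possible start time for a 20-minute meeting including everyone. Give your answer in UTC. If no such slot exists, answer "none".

Pablo in UTC: 11:05-19:00, 20:50-22:00 (add 1h to convert from UTC-1).
Nadia in UTC: 12:35-17:55, 18:45-22:00 (add 1h to convert from UTC-1).
Zubin in UTC: 11:30-17:35, 19:10-22:00 (add 6h to convert from UTC-6).
Pablo ∩ Nadia: 12:35-17:55, 18:45-19:00, 20:50-22:00.
Pablo ∩ Nadia ∩ Zubin: 12:35-17:35, 20:50-22:00.
So the common availability across everyone is 12:35-17:35, 20:50-22:00.
The first common window of at least 20 minutes is 12:35-17:35, so the earliest start is 12:35.

12:35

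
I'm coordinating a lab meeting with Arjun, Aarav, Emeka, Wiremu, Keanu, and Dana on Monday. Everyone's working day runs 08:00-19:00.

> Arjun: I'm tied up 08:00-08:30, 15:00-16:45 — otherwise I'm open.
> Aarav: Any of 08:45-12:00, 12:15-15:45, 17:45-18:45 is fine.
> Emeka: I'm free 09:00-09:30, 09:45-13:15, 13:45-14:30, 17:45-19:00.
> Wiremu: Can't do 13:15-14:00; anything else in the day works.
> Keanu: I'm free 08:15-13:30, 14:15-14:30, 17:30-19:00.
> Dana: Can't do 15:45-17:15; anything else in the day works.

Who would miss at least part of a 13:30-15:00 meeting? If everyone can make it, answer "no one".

Arjun free: 08:30-15:00, 16:45-19:00 (invert busy blocks within the working day).
Aarav free: 08:45-12:00, 12:15-15:45, 17:45-18:45.
Emeka free: 09:00-09:30, 09:45-13:15, 13:45-14:30, 17:45-19:00.
Wiremu free: 08:00-13:15, 14:00-19:00 (invert busy blocks within the working day).
Keanu free: 08:15-13:30, 14:15-14:30, 17:30-19:00.
Dana free: 08:00-15:45, 17:15-19:00 (invert busy blocks within the working day).
Arjun: free for 13:30-15:00. Aarav: free for 13:30-15:00. Emeka: not fully free for 13:30-15:00. Wiremu: not fully free for 13:30-15:00. Keanu: not fully free for 13:30-15:00. Dana: free for 13:30-15:00.

Emeka, Keanu, Wiremu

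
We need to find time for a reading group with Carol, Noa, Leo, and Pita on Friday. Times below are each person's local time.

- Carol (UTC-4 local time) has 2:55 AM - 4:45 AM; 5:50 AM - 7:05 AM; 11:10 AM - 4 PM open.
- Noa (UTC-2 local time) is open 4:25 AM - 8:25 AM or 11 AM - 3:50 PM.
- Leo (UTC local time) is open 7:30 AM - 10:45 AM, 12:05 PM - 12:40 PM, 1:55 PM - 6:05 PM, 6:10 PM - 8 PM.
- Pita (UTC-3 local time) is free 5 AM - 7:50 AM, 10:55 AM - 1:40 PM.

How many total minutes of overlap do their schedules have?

170

Carol in UTC: 06:55-08:45, 09:50-11:05, 15:10-20:00 (add 4h to convert from UTC-4).
Noa in UTC: 06:25-10:25, 13:00-17:50 (add 2h to convert from UTC-2).
Leo in UTC: 07:30-10:45, 12:05-12:40, 13:55-18:05, 18:10-20:00.
Pita in UTC: 08:00-10:50, 13:55-16:40 (add 3h to convert from UTC-3).
Carol ∩ Noa: 06:55-08:45, 09:50-10:25, 15:10-17:50.
Carol ∩ Noa ∩ Leo: 07:30-08:45, 09:50-10:25, 15:10-17:50.
Carol ∩ Noa ∩ Leo ∩ Pita: 08:00-08:45, 09:50-10:25, 15:10-16:40.
So the common availability across everyone is 08:00-08:45, 09:50-10:25, 15:10-16:40.
Summing the common windows: 45 + 35 + 90 = 170 minutes.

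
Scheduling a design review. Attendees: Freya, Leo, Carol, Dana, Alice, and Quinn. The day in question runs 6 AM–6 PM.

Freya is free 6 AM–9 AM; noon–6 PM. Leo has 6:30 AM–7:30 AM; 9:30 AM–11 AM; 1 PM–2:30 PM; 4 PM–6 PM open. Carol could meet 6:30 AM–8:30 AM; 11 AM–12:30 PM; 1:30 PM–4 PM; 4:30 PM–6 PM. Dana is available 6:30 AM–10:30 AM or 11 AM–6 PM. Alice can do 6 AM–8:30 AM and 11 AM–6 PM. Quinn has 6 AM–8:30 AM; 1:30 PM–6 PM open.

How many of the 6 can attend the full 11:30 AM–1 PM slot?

2

Dana and Alice can make the full 11:30-13:00 slot — that's 2.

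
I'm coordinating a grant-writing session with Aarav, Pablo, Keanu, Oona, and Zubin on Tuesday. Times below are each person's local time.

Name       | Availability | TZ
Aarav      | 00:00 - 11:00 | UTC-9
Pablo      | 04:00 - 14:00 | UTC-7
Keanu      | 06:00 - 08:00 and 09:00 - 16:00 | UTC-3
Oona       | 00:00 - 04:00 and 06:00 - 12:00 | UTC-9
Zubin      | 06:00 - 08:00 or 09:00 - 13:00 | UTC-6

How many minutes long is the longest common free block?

240

Aarav in UTC: 09:00-20:00 (add 9h to convert from UTC-9).
Pablo in UTC: 11:00-21:00 (add 7h to convert from UTC-7).
Keanu in UTC: 09:00-11:00, 12:00-19:00 (add 3h to convert from UTC-3).
Oona in UTC: 09:00-13:00, 15:00-21:00 (add 9h to convert from UTC-9).
Zubin in UTC: 12:00-14:00, 15:00-19:00 (add 6h to convert from UTC-6).
Aarav ∩ Pablo: 11:00-20:00.
Aarav ∩ Pablo ∩ Keanu: 12:00-19:00.
Aarav ∩ Pablo ∩ Keanu ∩ Oona: 12:00-13:00, 15:00-19:00.
Aarav ∩ Pablo ∩ Keanu ∩ Oona ∩ Zubin: 12:00-13:00, 15:00-19:00.
The longest is 15:00-19:00 at 240 minutes.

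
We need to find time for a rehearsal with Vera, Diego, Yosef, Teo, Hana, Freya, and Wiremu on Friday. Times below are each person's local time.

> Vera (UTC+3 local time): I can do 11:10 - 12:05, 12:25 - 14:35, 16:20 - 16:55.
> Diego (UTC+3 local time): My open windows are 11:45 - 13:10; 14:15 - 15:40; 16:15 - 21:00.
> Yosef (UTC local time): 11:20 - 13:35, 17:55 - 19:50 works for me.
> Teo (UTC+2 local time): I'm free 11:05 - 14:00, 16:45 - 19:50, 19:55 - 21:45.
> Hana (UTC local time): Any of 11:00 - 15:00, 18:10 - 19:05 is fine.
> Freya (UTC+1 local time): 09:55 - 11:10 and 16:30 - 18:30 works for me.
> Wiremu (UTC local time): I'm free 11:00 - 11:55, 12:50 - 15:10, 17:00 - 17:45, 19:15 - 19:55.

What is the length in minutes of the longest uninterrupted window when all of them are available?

0

Vera in UTC: 08:10-09:05, 09:25-11:35, 13:20-13:55 (subtract 3h to convert from UTC+3).
Diego in UTC: 08:45-10:10, 11:15-12:40, 13:15-18:00 (subtract 3h to convert from UTC+3).
Yosef in UTC: 11:20-13:35, 17:55-19:50.
Teo in UTC: 09:05-12:00, 14:45-17:50, 17:55-19:45 (subtract 2h to convert from UTC+2).
Hana in UTC: 11:00-15:00, 18:10-19:05.
Freya in UTC: 08:55-10:10, 15:30-17:30 (subtract 1h to convert from UTC+1).
Wiremu in UTC: 11:00-11:55, 12:50-15:10, 17:00-17:45, 19:15-19:55.
Vera ∩ Diego: 08:45-09:05, 09:25-10:10, 11:15-11:35, 13:20-13:55.
Vera ∩ Diego ∩ Yosef: 11:20-11:35, 13:20-13:35.
Vera ∩ Diego ∩ Yosef ∩ Teo: 11:20-11:35.
Vera ∩ Diego ∩ Yosef ∩ Teo ∩ Hana: 11:20-11:35.
Vera ∩ Diego ∩ Yosef ∩ Teo ∩ Hana ∩ Freya: ∅.
Vera ∩ Diego ∩ Yosef ∩ Teo ∩ Hana ∩ Freya ∩ Wiremu: ∅.
There is no time when everyone is free.
No common window exists, so the longest block is 0 minutes.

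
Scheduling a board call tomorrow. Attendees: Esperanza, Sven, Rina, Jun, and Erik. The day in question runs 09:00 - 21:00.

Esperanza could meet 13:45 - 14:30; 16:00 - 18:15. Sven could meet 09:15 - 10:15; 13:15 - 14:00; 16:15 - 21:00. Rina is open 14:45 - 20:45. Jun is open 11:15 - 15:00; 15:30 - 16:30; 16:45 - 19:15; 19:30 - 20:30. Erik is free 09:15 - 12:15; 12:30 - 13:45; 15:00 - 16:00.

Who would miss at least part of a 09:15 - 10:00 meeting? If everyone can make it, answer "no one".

Esperanza, Jun, Rina

Esperanza: not fully free for 09:15-10:00. Sven: free for 09:15-10:00. Rina: not fully free for 09:15-10:00. Jun: not fully free for 09:15-10:00. Erik: free for 09:15-10:00.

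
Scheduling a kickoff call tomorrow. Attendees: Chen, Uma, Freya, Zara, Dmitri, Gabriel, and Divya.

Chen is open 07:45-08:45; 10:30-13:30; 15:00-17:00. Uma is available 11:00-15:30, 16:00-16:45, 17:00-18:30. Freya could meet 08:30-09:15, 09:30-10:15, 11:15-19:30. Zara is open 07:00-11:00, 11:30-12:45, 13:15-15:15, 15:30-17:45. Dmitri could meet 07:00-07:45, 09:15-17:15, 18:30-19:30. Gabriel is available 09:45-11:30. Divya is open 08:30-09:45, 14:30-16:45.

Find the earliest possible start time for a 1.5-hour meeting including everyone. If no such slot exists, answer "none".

Chen ∩ Uma: 11:00-13:30, 15:00-15:30, 16:00-16:45.
Chen ∩ Uma ∩ Freya: 11:15-13:30, 15:00-15:30, 16:00-16:45.
Chen ∩ Uma ∩ Freya ∩ Zara: 11:30-12:45, 13:15-13:30, 15:00-15:15, 16:00-16:45.
Chen ∩ Uma ∩ Freya ∩ Zara ∩ Dmitri: 11:30-12:45, 13:15-13:30, 15:00-15:15, 16:00-16:45.
Chen ∩ Uma ∩ Freya ∩ Zara ∩ Dmitri ∩ Gabriel: ∅.
Chen ∩ Uma ∩ Freya ∩ Zara ∩ Dmitri ∩ Gabriel ∩ Divya: ∅.
There is no time when everyone is free.
No common window is at least 90 minutes long.

none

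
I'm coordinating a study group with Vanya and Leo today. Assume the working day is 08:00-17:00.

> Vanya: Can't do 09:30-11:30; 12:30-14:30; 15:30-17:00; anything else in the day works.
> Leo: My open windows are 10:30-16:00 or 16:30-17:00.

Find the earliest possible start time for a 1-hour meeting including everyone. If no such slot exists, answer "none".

Vanya free: 08:00-09:30, 11:30-12:30, 14:30-15:30 (invert busy blocks within the working day).
Leo free: 10:30-16:00, 16:30-17:00.
Vanya ∩ Leo: 11:30-12:30, 14:30-15:30.
Those are the intersection windows.
The first common window of at least 60 minutes is 11:30-12:30, so the earliest start is 11:30.

11:30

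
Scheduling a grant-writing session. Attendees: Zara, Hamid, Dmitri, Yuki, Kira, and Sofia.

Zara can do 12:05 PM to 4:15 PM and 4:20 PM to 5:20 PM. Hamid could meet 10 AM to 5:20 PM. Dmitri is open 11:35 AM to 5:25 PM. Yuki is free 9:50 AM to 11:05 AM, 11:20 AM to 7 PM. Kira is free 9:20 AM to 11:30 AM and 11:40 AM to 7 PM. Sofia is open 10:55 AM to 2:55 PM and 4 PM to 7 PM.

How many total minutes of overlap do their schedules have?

Zara ∩ Hamid: 12:05-16:15, 16:20-17:20.
Zara ∩ Hamid ∩ Dmitri: 12:05-16:15, 16:20-17:20.
Zara ∩ Hamid ∩ Dmitri ∩ Yuki: 12:05-16:15, 16:20-17:20.
Zara ∩ Hamid ∩ Dmitri ∩ Yuki ∩ Kira: 12:05-16:15, 16:20-17:20.
Zara ∩ Hamid ∩ Dmitri ∩ Yuki ∩ Kira ∩ Sofia: 12:05-14:55, 16:00-16:15, 16:20-17:20.
Summing the common windows: 170 + 15 + 60 = 245 minutes.

245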